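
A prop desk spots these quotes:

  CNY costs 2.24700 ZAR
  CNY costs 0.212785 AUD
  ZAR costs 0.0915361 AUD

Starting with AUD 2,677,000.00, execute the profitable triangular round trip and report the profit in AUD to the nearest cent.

Profitable loop is AUD → ZAR → CNY → AUD:
AUD 2,677,000.00 ÷ 0.0915361 = ZAR 29,245,292.29
ZAR 29,245,292.29 ÷ 2.24700 = CNY 13,015,261.37
CNY 13,015,261.37 × 0.212785 = AUD 2,769,452.39
Profit = AUD 2,769,452.39 − AUD 2,677,000.00

Profit: AUD 92,452.39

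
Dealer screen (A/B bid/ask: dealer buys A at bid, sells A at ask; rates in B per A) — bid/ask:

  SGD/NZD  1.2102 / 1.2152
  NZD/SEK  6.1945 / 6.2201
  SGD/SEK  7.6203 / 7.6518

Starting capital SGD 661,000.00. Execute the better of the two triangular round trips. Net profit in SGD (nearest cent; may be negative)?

Net profit: SGD 5,389.89

Best loop SGD → SEK → NZD → SGD:
SGD 661,000.00 × 7.6203 (sell SGD at bid) = SEK 5,037,018.30
SEK 5,037,018.30 ÷ 6.2201 (buy NZD at ask) = NZD 809,797.00
NZD 809,797.00 ÷ 1.2152 (buy SGD at ask) = SGD 666,389.89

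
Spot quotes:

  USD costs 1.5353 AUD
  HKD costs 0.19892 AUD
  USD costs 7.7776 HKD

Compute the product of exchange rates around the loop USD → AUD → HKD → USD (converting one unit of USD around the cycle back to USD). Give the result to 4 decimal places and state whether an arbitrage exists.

Around USD → AUD → HKD → USD: 1 × 1.5353 ÷ 0.19892 ÷ 7.7776 = 0.992360
Product < 1; profitable direction is USD → HKD → AUD → USD.

0.9924 (arbitrage exists)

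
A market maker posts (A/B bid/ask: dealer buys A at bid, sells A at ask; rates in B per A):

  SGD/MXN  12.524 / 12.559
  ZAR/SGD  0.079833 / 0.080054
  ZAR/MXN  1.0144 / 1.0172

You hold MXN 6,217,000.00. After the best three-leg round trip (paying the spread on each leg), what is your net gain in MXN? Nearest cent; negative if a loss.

Best loop MXN → SGD → ZAR → MXN:
MXN 6,217,000.00 ÷ 12.559 (buy SGD at ask) = SGD 495,023.49
SGD 495,023.49 ÷ 0.080054 (buy ZAR at ask) = ZAR 6,183,619.67
ZAR 6,183,619.67 × 1.0144 (sell ZAR at bid) = MXN 6,272,663.79

Net profit: MXN 55,663.79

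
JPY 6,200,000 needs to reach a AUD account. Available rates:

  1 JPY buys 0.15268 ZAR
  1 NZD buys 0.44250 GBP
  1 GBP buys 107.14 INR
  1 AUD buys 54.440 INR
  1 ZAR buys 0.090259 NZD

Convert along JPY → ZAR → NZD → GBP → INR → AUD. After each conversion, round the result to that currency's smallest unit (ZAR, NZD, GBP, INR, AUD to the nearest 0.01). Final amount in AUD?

AUD 74,406.55

JPY 6,200,000 × 0.15268 = ZAR 946,616.00
ZAR 946,616.00 × 0.090259 = NZD 85,440.61
NZD 85,440.61 × 0.44250 = GBP 37,807.47
GBP 37,807.47 × 107.14 = INR 4,050,692.34
INR 4,050,692.34 ÷ 54.440 = AUD 74,406.55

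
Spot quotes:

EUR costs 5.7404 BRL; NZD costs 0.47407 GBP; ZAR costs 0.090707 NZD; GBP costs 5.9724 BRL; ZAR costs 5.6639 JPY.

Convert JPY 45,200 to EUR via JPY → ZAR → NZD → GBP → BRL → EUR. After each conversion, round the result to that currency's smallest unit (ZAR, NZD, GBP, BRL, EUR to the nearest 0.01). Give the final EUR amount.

JPY 45,200 ÷ 5.6639 = ZAR 7,980.37
ZAR 7,980.37 × 0.090707 = NZD 723.88
NZD 723.88 × 0.47407 = GBP 343.17
GBP 343.17 × 5.9724 = BRL 2,049.55
BRL 2,049.55 ÷ 5.7404 = EUR 357.04

EUR 357.04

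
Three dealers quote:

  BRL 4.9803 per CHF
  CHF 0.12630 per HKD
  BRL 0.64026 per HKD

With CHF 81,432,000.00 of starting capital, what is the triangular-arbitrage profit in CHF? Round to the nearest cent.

Profit: CHF 1,456,182.48

Profitable loop is CHF → HKD → BRL → CHF:
CHF 81,432,000.00 ÷ 0.12630 = HKD 644,750,593.82
HKD 644,750,593.82 × 0.64026 = BRL 412,808,015.20
BRL 412,808,015.20 ÷ 4.9803 = CHF 82,888,182.48
Profit = CHF 82,888,182.48 − CHF 81,432,000.00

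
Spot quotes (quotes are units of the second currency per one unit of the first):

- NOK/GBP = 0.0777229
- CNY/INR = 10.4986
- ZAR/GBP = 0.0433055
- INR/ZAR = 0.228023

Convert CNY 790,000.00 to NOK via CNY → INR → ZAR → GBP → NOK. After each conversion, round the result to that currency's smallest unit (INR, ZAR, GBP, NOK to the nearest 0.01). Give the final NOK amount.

CNY 790,000.00 × 10.4986 = INR 8,293,894.00
INR 8,293,894.00 × 0.228023 = ZAR 1,891,198.59
ZAR 1,891,198.59 × 0.0433055 = GBP 81,899.30
GBP 81,899.30 ÷ 0.0777229 = NOK 1,053,734.48

NOK 1,053,734.48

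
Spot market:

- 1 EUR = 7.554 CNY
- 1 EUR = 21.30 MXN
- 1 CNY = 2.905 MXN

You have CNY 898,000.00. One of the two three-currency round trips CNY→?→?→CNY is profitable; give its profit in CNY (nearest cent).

Profit: CNY 27,166.40

Profitable loop is CNY → MXN → EUR → CNY:
CNY 898,000.00 × 2.905 = MXN 2,608,690.00
MXN 2,608,690.00 ÷ 21.30 = EUR 122,473.71
EUR 122,473.71 × 7.554 = CNY 925,166.40
Profit = CNY 925,166.40 − CNY 898,000.00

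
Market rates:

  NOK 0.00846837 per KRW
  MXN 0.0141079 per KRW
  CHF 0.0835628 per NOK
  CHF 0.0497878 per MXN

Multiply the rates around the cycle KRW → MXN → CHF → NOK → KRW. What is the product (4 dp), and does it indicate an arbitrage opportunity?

0.9926 (arbitrage exists)

Around KRW → MXN → CHF → NOK → KRW: 1 × 0.0141079 × 0.0497878 ÷ 0.0835628 ÷ 0.00846837 = 0.992596
Product < 1; profitable direction is KRW → NOK → CHF → MXN → KRW.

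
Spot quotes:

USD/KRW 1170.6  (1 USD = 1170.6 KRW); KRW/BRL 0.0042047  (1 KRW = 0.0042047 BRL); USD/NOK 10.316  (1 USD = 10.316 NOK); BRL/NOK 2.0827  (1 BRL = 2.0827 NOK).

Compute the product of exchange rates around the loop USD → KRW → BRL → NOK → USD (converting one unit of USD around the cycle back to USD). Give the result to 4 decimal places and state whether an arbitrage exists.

Around USD → KRW → BRL → NOK → USD: 1 × 1170.6 × 0.0042047 × 2.0827 ÷ 10.316 = 0.993708
Product < 1; profitable direction is USD → NOK → BRL → KRW → USD.

0.9937 (arbitrage exists)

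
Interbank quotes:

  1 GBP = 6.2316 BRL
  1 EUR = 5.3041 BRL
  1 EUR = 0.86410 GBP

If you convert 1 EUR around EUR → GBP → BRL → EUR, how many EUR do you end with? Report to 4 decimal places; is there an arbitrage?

1.0152 (arbitrage exists)

Around EUR → GBP → BRL → EUR: 1 × 0.86410 × 6.2316 ÷ 5.3041 = 1.015201
Product > 1; profitable direction is EUR → GBP → BRL → EUR.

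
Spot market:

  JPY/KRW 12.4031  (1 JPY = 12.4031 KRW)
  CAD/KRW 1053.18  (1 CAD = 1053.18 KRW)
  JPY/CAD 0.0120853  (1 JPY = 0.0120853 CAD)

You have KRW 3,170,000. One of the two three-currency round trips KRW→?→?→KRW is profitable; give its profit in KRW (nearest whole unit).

Profitable loop is KRW → JPY → CAD → KRW:
KRW 3,170,000 ÷ 12.4031 = JPY 255,581
JPY 255,581 × 0.0120853 = CAD 3,088.78
CAD 3,088.78 × 1053.18 = KRW 3,253,037
Profit = KRW 3,253,037 − KRW 3,170,000

Profit: KRW 83,037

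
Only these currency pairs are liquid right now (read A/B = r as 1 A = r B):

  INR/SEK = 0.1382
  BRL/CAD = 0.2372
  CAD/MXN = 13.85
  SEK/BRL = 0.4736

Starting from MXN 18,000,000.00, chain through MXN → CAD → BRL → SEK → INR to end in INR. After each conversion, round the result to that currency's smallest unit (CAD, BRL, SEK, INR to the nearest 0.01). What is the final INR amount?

INR 83,712,114.25

MXN 18,000,000.00 ÷ 13.85 = CAD 1,299,638.99
CAD 1,299,638.99 ÷ 0.2372 = BRL 5,479,085.12
BRL 5,479,085.12 ÷ 0.4736 = SEK 11,569,014.19
SEK 11,569,014.19 ÷ 0.1382 = INR 83,712,114.25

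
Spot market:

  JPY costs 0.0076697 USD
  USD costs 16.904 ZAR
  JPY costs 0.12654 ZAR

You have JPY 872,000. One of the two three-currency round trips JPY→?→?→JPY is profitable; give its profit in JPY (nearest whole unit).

Profit: JPY 21,422

Profitable loop is JPY → USD → ZAR → JPY:
JPY 872,000 × 0.0076697 = USD 6,687.98
USD 6,687.98 × 16.904 = ZAR 113,053.59
ZAR 113,053.59 ÷ 0.12654 = JPY 893,422
Profit = JPY 893,422 − JPY 872,000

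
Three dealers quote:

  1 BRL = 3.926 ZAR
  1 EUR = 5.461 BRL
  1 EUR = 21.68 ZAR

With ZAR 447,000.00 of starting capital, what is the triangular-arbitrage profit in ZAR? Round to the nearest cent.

Profitable loop is ZAR → BRL → EUR → ZAR:
ZAR 447,000.00 ÷ 3.926 = BRL 113,856.34
BRL 113,856.34 ÷ 5.461 = EUR 20,848.99
EUR 20,848.99 × 21.68 = ZAR 452,006.13
Profit = ZAR 452,006.13 − ZAR 447,000.00

Profit: ZAR 5,006.13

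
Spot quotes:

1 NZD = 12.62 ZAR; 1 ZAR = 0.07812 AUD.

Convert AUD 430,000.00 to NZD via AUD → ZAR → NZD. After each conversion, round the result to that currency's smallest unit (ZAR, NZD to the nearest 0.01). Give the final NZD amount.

AUD 430,000.00 ÷ 0.07812 = ZAR 5,504,352.28
ZAR 5,504,352.28 ÷ 12.62 = NZD 436,161.04

NZD 436,161.04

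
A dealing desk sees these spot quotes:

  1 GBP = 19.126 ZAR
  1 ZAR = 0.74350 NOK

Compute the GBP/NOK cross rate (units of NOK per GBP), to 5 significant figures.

1 GBP × 19.126 = 19.126 ZAR
19.126 ZAR × 0.74350 = 14.2202 NOK

GBP/NOK = 14.220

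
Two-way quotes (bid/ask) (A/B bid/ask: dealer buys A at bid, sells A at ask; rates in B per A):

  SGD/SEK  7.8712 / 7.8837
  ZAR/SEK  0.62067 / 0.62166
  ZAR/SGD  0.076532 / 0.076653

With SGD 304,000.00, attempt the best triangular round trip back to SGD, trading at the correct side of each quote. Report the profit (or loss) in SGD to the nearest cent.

Best loop SGD → ZAR → SEK → SGD:
SGD 304,000.00 ÷ 0.076653 (buy ZAR at ask) = ZAR 3,965,924.36
ZAR 3,965,924.36 × 0.62067 (sell ZAR at bid) = SEK 2,461,530.27
SEK 2,461,530.27 ÷ 7.8837 (buy SGD at ask) = SGD 312,230.33

Net profit: SGD 8,230.33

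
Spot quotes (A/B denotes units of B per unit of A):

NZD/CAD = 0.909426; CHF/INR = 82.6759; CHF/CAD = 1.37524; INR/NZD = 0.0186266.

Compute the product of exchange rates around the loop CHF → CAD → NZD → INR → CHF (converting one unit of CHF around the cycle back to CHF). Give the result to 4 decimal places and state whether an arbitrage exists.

Around CHF → CAD → NZD → INR → CHF: 1 × 1.37524 ÷ 0.909426 ÷ 0.0186266 ÷ 82.6759 = 0.981971
Product < 1; profitable direction is CHF → INR → NZD → CAD → CHF.

0.9820 (arbitrage exists)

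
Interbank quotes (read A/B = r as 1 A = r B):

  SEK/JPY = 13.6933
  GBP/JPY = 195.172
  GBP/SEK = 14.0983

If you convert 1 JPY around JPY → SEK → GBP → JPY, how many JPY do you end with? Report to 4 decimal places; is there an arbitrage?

Around JPY → SEK → GBP → JPY: 1 ÷ 13.6933 ÷ 14.0983 × 195.172 = 1.010980
Product > 1; profitable direction is JPY → SEK → GBP → JPY.

1.0110 (arbitrage exists)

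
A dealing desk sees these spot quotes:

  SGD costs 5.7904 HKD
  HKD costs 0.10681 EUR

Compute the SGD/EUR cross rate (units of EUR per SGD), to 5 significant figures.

1 SGD × 5.7904 = 5.7904 HKD
5.7904 HKD × 0.10681 = 0.618473 EUR

SGD/EUR = 0.61847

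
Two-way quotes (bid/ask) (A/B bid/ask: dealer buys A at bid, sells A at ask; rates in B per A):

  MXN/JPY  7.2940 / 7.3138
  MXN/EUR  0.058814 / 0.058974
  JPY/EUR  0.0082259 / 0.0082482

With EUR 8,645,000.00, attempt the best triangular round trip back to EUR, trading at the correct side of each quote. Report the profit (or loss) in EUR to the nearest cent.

Net profit: EUR 150,359.53

Best loop EUR → MXN → JPY → EUR:
EUR 8,645,000.00 ÷ 0.058974 (buy MXN at ask) = MXN 146,590,022.72
MXN 146,590,022.72 × 7.2940 (sell MXN at bid) = JPY 1,069,227,626
JPY 1,069,227,626 × 0.0082259 (sell JPY at bid) = EUR 8,795,359.53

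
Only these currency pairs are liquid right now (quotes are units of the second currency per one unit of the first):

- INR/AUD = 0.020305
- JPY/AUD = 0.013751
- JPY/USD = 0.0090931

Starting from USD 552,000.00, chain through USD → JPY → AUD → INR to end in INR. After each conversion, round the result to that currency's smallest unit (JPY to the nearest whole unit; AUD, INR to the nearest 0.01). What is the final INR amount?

INR 41,111,033.74

USD 552,000.00 ÷ 0.0090931 = JPY 60,705,370
JPY 60,705,370 × 0.013751 = AUD 834,759.54
AUD 834,759.54 ÷ 0.020305 = INR 41,111,033.74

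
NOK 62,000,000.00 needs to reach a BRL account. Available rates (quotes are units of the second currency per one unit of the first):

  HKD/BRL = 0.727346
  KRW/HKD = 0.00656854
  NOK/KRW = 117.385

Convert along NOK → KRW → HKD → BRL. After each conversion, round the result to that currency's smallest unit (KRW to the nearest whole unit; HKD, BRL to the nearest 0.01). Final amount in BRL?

NOK 62,000,000.00 × 117.385 = KRW 7,277,870,000
KRW 7,277,870,000 × 0.00656854 = HKD 47,804,980.21
HKD 47,804,980.21 × 0.727346 = BRL 34,770,761.14

BRL 34,770,761.14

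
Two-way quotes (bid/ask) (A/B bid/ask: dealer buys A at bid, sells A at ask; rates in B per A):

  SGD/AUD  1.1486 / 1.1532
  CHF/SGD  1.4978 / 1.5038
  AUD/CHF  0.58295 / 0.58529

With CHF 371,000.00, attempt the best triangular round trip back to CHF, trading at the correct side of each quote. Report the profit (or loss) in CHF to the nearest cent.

Best loop CHF → SGD → AUD → CHF:
CHF 371,000.00 × 1.4978 (sell CHF at bid) = SGD 555,683.80
SGD 555,683.80 × 1.1486 (sell SGD at bid) = AUD 638,258.41
AUD 638,258.41 × 0.58295 (sell AUD at bid) = CHF 372,072.74

Net profit: CHF 1,072.74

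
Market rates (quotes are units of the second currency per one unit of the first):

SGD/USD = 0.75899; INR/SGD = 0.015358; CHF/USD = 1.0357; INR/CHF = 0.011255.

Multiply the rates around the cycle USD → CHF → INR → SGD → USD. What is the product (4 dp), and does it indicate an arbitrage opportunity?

1.0000 (no arbitrage)

Around USD → CHF → INR → SGD → USD: 1 ÷ 1.0357 ÷ 0.011255 × 0.015358 × 0.75899 = 0.999980
Product ≈ 1 (deviation 0.002%, within rounding noise).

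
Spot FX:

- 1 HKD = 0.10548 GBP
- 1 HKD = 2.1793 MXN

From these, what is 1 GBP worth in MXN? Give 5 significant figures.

1 GBP ÷ 0.10548 = 9.48047 HKD
9.48047 HKD × 2.1793 = 20.6608 MXN

GBP/MXN = 20.661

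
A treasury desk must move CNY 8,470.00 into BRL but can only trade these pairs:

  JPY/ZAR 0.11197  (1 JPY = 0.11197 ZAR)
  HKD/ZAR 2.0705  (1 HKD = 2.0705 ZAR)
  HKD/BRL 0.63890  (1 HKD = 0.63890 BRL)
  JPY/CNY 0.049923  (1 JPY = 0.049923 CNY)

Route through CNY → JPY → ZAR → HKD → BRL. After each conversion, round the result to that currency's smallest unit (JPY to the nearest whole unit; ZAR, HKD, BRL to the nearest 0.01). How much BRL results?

BRL 5,861.94

CNY 8,470.00 ÷ 0.049923 = JPY 169,661
JPY 169,661 × 0.11197 = ZAR 18,996.94
ZAR 18,996.94 ÷ 2.0705 = HKD 9,175.05
HKD 9,175.05 × 0.63890 = BRL 5,861.94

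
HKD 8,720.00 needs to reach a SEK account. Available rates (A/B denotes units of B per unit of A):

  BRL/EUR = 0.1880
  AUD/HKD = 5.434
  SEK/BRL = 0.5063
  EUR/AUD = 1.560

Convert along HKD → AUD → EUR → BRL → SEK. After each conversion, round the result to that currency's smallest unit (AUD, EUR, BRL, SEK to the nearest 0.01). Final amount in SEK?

SEK 10,807.03

HKD 8,720.00 ÷ 5.434 = AUD 1,604.71
AUD 1,604.71 ÷ 1.560 = EUR 1,028.66
EUR 1,028.66 ÷ 0.1880 = BRL 5,471.60
BRL 5,471.60 ÷ 0.5063 = SEK 10,807.03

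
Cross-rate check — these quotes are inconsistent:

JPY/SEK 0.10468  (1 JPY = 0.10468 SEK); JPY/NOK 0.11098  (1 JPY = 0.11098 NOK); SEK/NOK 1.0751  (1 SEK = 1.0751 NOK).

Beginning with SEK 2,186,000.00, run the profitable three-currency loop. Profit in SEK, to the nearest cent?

Profit: SEK 30,756.61

Profitable loop is SEK → NOK → JPY → SEK:
SEK 2,186,000.00 × 1.0751 = NOK 2,350,168.60
NOK 2,350,168.60 ÷ 0.11098 = JPY 21,176,506
JPY 21,176,506 × 0.10468 = SEK 2,216,756.61
Profit = SEK 2,216,756.61 − SEK 2,186,000.00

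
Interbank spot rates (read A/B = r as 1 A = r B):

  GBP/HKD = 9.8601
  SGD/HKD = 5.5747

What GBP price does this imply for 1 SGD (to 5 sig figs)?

1 SGD × 5.5747 = 5.5747 HKD
5.5747 HKD ÷ 9.8601 = 0.56538 GBP

SGD/GBP = 0.56538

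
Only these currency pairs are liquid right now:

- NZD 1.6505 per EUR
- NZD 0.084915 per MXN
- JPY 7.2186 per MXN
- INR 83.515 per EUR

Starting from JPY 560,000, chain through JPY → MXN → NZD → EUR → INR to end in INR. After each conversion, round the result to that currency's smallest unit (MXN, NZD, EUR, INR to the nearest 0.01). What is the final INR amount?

JPY 560,000 ÷ 7.2186 = MXN 77,577.37
MXN 77,577.37 × 0.084915 = NZD 6,587.48
NZD 6,587.48 ÷ 1.6505 = EUR 3,991.20
EUR 3,991.20 × 83.515 = INR 333,325.07

INR 333,325.07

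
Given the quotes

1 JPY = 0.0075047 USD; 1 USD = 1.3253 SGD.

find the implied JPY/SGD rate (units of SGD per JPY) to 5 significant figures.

1 JPY × 0.0075047 = 0.0075047 USD
0.0075047 USD × 1.3253 = 0.00994598 SGD

JPY/SGD = 0.0099460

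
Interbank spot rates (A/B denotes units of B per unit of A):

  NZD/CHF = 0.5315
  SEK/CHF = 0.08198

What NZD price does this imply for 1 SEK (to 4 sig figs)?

1 SEK × 0.08198 = 0.08198 CHF
0.08198 CHF ÷ 0.5315 = 0.154243 NZD

SEK/NZD = 0.1542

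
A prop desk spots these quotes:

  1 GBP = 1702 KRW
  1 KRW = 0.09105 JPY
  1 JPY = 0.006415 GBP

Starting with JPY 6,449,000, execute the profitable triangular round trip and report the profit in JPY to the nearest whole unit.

Profitable loop is JPY → KRW → GBP → JPY:
JPY 6,449,000 ÷ 0.09105 = KRW 70,829,215
KRW 70,829,215 ÷ 1702 = GBP 41,615.28
GBP 41,615.28 ÷ 0.006415 = JPY 6,487,184
Profit = JPY 6,487,184 − JPY 6,449,000

Profit: JPY 38,184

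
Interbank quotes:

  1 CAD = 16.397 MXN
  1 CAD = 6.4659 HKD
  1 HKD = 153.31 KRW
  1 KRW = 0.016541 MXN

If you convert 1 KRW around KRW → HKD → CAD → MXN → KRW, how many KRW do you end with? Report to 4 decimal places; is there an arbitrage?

1.0000 (no arbitrage)

Around KRW → HKD → CAD → MXN → KRW: 1 ÷ 153.31 ÷ 6.4659 × 16.397 ÷ 0.016541 = 1.000007
Product ≈ 1 (deviation 0.001%, within rounding noise).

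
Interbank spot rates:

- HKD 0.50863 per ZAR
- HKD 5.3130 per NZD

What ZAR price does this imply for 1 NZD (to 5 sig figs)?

1 NZD × 5.3130 = 5.313 HKD
5.313 HKD ÷ 0.50863 = 10.4457 ZAR

NZD/ZAR = 10.446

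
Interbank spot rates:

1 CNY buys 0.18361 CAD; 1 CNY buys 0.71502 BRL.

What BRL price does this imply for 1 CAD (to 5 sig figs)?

CAD/BRL = 3.8942

1 CAD ÷ 0.18361 = 5.44633 CNY
5.44633 CNY × 0.71502 = 3.89423 BRL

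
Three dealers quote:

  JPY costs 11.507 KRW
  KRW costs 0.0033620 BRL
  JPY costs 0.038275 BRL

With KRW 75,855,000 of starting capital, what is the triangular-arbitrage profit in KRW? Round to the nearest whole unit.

Profitable loop is KRW → BRL → JPY → KRW:
KRW 75,855,000 × 0.0033620 = BRL 255,024.51
BRL 255,024.51 ÷ 0.038275 = JPY 6,662,953
JPY 6,662,953 × 11.507 = KRW 76,670,595
Profit = KRW 76,670,595 − KRW 75,855,000

Profit: KRW 815,595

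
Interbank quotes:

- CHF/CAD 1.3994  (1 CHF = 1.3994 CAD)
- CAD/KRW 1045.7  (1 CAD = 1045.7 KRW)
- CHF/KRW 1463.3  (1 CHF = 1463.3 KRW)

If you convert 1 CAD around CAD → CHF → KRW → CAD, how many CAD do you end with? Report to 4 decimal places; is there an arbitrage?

1.0000 (no arbitrage)

Around CAD → CHF → KRW → CAD: 1 ÷ 1.3994 × 1463.3 ÷ 1045.7 = 0.999964
Product ≈ 1 (deviation 0.004%, within rounding noise).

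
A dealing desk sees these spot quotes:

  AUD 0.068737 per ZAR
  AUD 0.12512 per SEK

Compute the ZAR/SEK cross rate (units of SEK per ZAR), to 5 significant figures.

ZAR/SEK = 0.54937

1 ZAR × 0.068737 = 0.068737 AUD
0.068737 AUD ÷ 0.12512 = 0.549369 SEK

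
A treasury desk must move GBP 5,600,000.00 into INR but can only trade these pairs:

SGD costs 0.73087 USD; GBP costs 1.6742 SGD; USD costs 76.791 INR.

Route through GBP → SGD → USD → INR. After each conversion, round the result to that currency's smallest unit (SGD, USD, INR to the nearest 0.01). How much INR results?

INR 526,193,917.26

GBP 5,600,000.00 × 1.6742 = SGD 9,375,520.00
SGD 9,375,520.00 × 0.73087 = USD 6,852,286.30
USD 6,852,286.30 × 76.791 = INR 526,193,917.26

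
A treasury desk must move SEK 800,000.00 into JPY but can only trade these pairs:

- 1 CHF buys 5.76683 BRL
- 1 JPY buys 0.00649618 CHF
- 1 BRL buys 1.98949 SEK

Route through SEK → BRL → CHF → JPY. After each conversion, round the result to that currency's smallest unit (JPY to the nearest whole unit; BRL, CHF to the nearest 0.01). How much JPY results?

SEK 800,000.00 ÷ 1.98949 = BRL 402,113.10
BRL 402,113.10 ÷ 5.76683 = CHF 69,728.62
CHF 69,728.62 ÷ 0.00649618 = JPY 10,733,788

JPY 10,733,788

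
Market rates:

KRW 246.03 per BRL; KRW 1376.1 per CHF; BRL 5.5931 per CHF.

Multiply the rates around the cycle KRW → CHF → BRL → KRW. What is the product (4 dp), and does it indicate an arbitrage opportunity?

1.0000 (no arbitrage)

Around KRW → CHF → BRL → KRW: 1 ÷ 1376.1 × 5.5931 × 246.03 = 0.999978
Product ≈ 1 (deviation 0.002%, within rounding noise).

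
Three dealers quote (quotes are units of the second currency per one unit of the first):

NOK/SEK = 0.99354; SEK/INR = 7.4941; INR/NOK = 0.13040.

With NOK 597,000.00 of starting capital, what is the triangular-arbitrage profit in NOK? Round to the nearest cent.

Profit: NOK 17,882.17

Profitable loop is NOK → INR → SEK → NOK:
NOK 597,000.00 ÷ 0.13040 = INR 4,578,220.86
INR 4,578,220.86 ÷ 7.4941 = SEK 610,910.03
SEK 610,910.03 ÷ 0.99354 = NOK 614,882.17
Profit = NOK 614,882.17 − NOK 597,000.00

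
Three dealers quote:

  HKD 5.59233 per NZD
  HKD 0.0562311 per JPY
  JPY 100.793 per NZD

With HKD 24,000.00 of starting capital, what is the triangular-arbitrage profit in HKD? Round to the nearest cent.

Profitable loop is HKD → NZD → JPY → HKD:
HKD 24,000.00 ÷ 5.59233 = NZD 4,291.59
NZD 4,291.59 × 100.793 = JPY 432,562
JPY 432,562 × 0.0562311 = HKD 24,323.46
Profit = HKD 24,323.46 − HKD 24,000.00

Profit: HKD 323.46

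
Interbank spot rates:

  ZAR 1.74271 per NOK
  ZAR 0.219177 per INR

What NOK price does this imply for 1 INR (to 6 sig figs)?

1 INR × 0.219177 = 0.219177 ZAR
0.219177 ZAR ÷ 1.74271 = 0.125768 NOK

INR/NOK = 0.125768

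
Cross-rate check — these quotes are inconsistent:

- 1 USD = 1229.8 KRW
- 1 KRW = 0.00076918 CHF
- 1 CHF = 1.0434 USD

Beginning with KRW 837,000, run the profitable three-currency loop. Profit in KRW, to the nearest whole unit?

Profit: KRW 11,032

Profitable loop is KRW → USD → CHF → KRW:
KRW 837,000 ÷ 1229.8 = USD 680.60
USD 680.60 ÷ 1.0434 = CHF 652.29
CHF 652.29 ÷ 0.00076918 = KRW 848,032
Profit = KRW 848,032 − KRW 837,000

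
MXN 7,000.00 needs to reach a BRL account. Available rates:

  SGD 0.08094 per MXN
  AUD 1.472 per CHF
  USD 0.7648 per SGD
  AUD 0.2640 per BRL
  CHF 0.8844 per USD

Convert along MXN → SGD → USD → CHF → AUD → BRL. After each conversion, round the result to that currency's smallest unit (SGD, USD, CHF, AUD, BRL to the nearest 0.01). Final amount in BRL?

MXN 7,000.00 × 0.08094 = SGD 566.58
SGD 566.58 × 0.7648 = USD 433.32
USD 433.32 × 0.8844 = CHF 383.23
CHF 383.23 × 1.472 = AUD 564.11
AUD 564.11 ÷ 0.2640 = BRL 2,136.78

BRL 2,136.78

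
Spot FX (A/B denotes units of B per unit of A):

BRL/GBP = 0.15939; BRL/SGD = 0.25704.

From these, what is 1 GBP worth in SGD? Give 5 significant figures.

1 GBP ÷ 0.15939 = 6.27392 BRL
6.27392 BRL × 0.25704 = 1.61265 SGD

GBP/SGD = 1.6126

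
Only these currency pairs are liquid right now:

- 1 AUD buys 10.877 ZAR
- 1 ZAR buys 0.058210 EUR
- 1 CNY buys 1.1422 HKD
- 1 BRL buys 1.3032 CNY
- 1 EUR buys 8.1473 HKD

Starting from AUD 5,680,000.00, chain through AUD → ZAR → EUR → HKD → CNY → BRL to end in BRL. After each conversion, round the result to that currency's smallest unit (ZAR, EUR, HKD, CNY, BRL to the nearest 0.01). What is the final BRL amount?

BRL 19,684,099.20

AUD 5,680,000.00 × 10.877 = ZAR 61,781,360.00
ZAR 61,781,360.00 × 0.058210 = EUR 3,596,292.97
EUR 3,596,292.97 × 8.1473 = HKD 29,300,077.71
HKD 29,300,077.71 ÷ 1.1422 = CNY 25,652,318.08
CNY 25,652,318.08 ÷ 1.3032 = BRL 19,684,099.20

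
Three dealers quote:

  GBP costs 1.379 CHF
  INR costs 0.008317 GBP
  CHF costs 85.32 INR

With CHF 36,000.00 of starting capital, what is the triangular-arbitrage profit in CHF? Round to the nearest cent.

Profit: CHF 789.23

Profitable loop is CHF → GBP → INR → CHF:
CHF 36,000.00 ÷ 1.379 = GBP 26,105.87
GBP 26,105.87 ÷ 0.008317 = INR 3,138,857.02
INR 3,138,857.02 ÷ 85.32 = CHF 36,789.23
Profit = CHF 36,789.23 − CHF 36,000.00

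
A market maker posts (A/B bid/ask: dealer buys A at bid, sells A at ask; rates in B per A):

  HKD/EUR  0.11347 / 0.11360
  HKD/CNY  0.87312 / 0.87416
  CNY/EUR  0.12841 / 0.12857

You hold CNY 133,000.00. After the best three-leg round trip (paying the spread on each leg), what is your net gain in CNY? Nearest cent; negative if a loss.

Best loop CNY → HKD → EUR → CNY:
CNY 133,000.00 ÷ 0.87416 (buy HKD at ask) = HKD 152,146.06
HKD 152,146.06 × 0.11347 (sell HKD at bid) = EUR 17,264.01
EUR 17,264.01 ÷ 0.12857 (buy CNY at ask) = CNY 134,277.15

Net profit: CNY 1,277.15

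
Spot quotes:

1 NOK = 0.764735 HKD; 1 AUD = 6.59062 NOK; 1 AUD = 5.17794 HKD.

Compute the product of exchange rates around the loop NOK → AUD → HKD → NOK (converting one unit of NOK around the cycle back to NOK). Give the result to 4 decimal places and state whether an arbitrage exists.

Around NOK → AUD → HKD → NOK: 1 ÷ 6.59062 × 5.17794 ÷ 0.764735 = 1.027353
Product > 1; profitable direction is NOK → AUD → HKD → NOK.

1.0274 (arbitrage exists)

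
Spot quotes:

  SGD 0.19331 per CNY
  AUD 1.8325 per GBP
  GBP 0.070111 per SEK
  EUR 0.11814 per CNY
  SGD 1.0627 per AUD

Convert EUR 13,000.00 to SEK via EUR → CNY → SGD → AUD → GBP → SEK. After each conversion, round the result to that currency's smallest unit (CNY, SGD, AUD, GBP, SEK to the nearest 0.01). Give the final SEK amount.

EUR 13,000.00 ÷ 0.11814 = CNY 110,038.94
CNY 110,038.94 × 0.19331 = SGD 21,271.63
SGD 21,271.63 ÷ 1.0627 = AUD 20,016.59
AUD 20,016.59 ÷ 1.8325 = GBP 10,923.11
GBP 10,923.11 ÷ 0.070111 = SEK 155,797.38

SEK 155,797.38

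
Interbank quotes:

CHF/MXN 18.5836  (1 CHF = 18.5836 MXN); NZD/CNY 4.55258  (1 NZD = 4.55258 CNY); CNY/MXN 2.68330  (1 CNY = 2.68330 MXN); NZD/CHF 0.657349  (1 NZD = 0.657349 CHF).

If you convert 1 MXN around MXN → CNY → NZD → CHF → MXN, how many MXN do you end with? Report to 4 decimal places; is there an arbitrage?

Around MXN → CNY → NZD → CHF → MXN: 1 ÷ 2.68330 ÷ 4.55258 × 0.657349 × 18.5836 = 0.999998
Product ≈ 1 (deviation 0.000%, within rounding noise).

1.0000 (no arbitrage)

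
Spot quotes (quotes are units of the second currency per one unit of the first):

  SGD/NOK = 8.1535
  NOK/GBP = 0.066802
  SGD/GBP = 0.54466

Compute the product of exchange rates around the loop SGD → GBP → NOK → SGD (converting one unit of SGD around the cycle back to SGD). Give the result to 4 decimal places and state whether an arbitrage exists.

1.0000 (no arbitrage)

Around SGD → GBP → NOK → SGD: 1 × 0.54466 ÷ 0.066802 ÷ 8.1535 = 0.999981
Product ≈ 1 (deviation 0.002%, within rounding noise).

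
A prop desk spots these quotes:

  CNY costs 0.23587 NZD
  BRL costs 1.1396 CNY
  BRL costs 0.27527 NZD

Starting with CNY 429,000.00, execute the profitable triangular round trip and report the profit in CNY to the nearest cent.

Profitable loop is CNY → BRL → NZD → CNY:
CNY 429,000.00 ÷ 1.1396 = BRL 376,447.88
BRL 376,447.88 × 0.27527 = NZD 103,624.81
NZD 103,624.81 ÷ 0.23587 = CNY 439,330.17
Profit = CNY 439,330.17 − CNY 429,000.00

Profit: CNY 10,330.17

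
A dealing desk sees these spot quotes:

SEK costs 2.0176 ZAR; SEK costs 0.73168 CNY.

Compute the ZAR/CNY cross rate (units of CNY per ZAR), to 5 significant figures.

1 ZAR ÷ 2.0176 = 0.495638 SEK
0.495638 SEK × 0.73168 = 0.362649 CNY

ZAR/CNY = 0.36265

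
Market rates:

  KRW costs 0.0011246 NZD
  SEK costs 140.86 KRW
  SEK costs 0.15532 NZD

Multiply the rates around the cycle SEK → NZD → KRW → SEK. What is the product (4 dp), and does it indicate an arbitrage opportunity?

Around SEK → NZD → KRW → SEK: 1 × 0.15532 ÷ 0.0011246 ÷ 140.86 = 0.980487
Product < 1; profitable direction is SEK → KRW → NZD → SEK.

0.9805 (arbitrage exists)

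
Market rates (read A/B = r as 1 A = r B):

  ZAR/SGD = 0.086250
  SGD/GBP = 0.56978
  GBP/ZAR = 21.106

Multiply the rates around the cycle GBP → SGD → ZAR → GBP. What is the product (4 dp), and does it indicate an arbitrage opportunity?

0.9641 (arbitrage exists)

Around GBP → SGD → ZAR → GBP: 1 ÷ 0.56978 ÷ 0.086250 ÷ 21.106 = 0.964113
Product < 1; profitable direction is GBP → ZAR → SGD → GBP.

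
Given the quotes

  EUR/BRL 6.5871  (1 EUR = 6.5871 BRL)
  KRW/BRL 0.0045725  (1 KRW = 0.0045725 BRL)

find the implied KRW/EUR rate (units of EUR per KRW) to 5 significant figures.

1 KRW × 0.0045725 = 0.0045725 BRL
0.0045725 BRL ÷ 6.5871 = 0.00069416 EUR

KRW/EUR = 0.00069416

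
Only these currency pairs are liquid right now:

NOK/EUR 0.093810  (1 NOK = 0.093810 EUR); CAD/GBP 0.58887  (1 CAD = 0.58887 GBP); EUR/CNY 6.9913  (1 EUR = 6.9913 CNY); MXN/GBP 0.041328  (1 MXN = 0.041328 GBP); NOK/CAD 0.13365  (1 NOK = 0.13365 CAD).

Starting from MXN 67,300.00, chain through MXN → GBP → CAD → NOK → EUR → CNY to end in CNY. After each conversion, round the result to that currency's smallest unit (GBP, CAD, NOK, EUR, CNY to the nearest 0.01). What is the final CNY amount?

CNY 23,178.05

MXN 67,300.00 × 0.041328 = GBP 2,781.37
GBP 2,781.37 ÷ 0.58887 = CAD 4,723.23
CAD 4,723.23 ÷ 0.13365 = NOK 35,340.29
NOK 35,340.29 × 0.093810 = EUR 3,315.27
EUR 3,315.27 × 6.9913 = CNY 23,178.05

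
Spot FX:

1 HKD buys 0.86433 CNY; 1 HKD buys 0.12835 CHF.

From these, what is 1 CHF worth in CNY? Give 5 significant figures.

CHF/CNY = 6.7342

1 CHF ÷ 0.12835 = 7.7912 HKD
7.7912 HKD × 0.86433 = 6.73416 CNY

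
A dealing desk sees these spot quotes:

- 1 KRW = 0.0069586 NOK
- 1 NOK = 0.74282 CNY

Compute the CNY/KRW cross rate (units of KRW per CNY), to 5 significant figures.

1 CNY ÷ 0.74282 = 1.34622 NOK
1.34622 NOK ÷ 0.0069586 = 193.461 KRW

CNY/KRW = 193.46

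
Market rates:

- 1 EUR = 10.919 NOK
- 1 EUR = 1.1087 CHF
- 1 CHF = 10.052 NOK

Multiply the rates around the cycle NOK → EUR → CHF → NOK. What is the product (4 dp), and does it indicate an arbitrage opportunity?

Around NOK → EUR → CHF → NOK: 1 ÷ 10.919 × 1.1087 × 10.052 = 1.020666
Product > 1; profitable direction is NOK → EUR → CHF → NOK.

1.0207 (arbitrage exists)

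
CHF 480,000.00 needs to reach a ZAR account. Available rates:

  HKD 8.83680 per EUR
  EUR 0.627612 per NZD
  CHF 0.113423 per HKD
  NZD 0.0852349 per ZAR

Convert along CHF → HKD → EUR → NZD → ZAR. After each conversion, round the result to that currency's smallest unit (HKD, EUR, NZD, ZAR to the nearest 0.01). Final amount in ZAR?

ZAR 8,952,336.31

CHF 480,000.00 ÷ 0.113423 = HKD 4,231,945.90
HKD 4,231,945.90 ÷ 8.83680 = EUR 478,900.27
EUR 478,900.27 ÷ 0.627612 = NZD 763,051.49
NZD 763,051.49 ÷ 0.0852349 = ZAR 8,952,336.31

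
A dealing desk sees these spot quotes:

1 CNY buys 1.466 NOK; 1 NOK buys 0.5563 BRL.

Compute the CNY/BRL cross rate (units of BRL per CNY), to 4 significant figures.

1 CNY × 1.466 = 1.466 NOK
1.466 NOK × 0.5563 = 0.815536 BRL

CNY/BRL = 0.8155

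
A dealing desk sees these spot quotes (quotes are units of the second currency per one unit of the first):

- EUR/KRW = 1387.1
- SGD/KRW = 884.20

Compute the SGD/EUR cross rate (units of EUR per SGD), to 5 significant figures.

SGD/EUR = 0.63745

1 SGD × 884.20 = 884.2 KRW
884.2 KRW ÷ 1387.1 = 0.637445 EUR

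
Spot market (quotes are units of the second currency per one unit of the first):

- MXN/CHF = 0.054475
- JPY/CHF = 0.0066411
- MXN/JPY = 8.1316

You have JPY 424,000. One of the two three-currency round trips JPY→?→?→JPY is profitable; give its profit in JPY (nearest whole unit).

Profitable loop is JPY → MXN → CHF → JPY:
JPY 424,000 ÷ 8.1316 = MXN 52,142.26
MXN 52,142.26 × 0.054475 = CHF 2,840.45
CHF 2,840.45 ÷ 0.0066411 = JPY 427,708
Profit = JPY 427,708 − JPY 424,000

Profit: JPY 3,708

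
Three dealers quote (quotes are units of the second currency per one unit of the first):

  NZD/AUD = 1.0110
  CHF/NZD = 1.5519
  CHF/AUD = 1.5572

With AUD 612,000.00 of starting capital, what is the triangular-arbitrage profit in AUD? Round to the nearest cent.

Profitable loop is AUD → CHF → NZD → AUD:
AUD 612,000.00 ÷ 1.5572 = CHF 393,013.10
CHF 393,013.10 × 1.5519 = NZD 609,917.03
NZD 609,917.03 × 1.0110 = AUD 616,626.12
Profit = AUD 616,626.12 − AUD 612,000.00

Profit: AUD 4,626.12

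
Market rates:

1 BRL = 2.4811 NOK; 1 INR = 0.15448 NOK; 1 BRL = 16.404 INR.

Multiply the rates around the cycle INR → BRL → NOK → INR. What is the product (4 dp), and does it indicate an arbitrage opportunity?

0.9791 (arbitrage exists)

Around INR → BRL → NOK → INR: 1 ÷ 16.404 × 2.4811 ÷ 0.15448 = 0.979089
Product < 1; profitable direction is INR → NOK → BRL → INR.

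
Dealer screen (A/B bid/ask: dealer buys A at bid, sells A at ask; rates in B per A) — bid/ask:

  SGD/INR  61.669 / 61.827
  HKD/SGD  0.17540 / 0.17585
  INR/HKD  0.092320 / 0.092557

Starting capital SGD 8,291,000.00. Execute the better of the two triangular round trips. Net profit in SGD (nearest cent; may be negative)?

Net result: SGD -11,593.50 (no profitable arbitrage after spreads)

Best loop SGD → INR → HKD → SGD:
SGD 8,291,000.00 × 61.669 (sell SGD at bid) = INR 511,297,679.00
INR 511,297,679.00 × 0.092320 (sell INR at bid) = HKD 47,203,001.73
HKD 47,203,001.73 × 0.17540 (sell HKD at bid) = SGD 8,279,406.50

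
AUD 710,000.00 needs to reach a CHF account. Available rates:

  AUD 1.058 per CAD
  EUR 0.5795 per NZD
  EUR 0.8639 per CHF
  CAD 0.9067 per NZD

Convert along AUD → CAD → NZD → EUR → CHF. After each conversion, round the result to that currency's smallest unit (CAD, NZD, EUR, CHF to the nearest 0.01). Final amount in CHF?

AUD 710,000.00 ÷ 1.058 = CAD 671,077.50
CAD 671,077.50 ÷ 0.9067 = NZD 740,131.80
NZD 740,131.80 × 0.5795 = EUR 428,906.38
EUR 428,906.38 ÷ 0.8639 = CHF 496,476.88

CHF 496,476.88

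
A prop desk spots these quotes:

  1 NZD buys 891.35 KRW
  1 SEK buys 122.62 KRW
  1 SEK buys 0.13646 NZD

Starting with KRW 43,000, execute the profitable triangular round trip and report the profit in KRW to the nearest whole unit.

Profit: KRW 349

Profitable loop is KRW → NZD → SEK → KRW:
KRW 43,000 ÷ 891.35 = NZD 48.24
NZD 48.24 ÷ 0.13646 = SEK 353.52
SEK 353.52 × 122.62 = KRW 43,349
Profit = KRW 43,349 − KRW 43,000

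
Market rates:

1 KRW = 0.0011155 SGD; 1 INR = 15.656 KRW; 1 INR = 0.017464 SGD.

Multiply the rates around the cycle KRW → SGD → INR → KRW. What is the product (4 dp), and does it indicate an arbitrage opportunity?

1.0000 (no arbitrage)

Around KRW → SGD → INR → KRW: 1 × 0.0011155 ÷ 0.017464 × 15.656 = 1.000015
Product ≈ 1 (deviation 0.002%, within rounding noise).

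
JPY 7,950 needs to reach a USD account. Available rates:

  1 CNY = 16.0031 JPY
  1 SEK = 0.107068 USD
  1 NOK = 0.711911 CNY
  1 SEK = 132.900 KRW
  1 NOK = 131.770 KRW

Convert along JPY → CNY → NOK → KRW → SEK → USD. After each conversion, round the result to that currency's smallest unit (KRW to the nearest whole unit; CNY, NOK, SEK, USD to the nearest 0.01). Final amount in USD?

JPY 7,950 ÷ 16.0031 = CNY 496.78
CNY 496.78 ÷ 0.711911 = NOK 697.81
NOK 697.81 × 131.770 = KRW 91,950
KRW 91,950 ÷ 132.900 = SEK 691.87
SEK 691.87 × 0.107068 = USD 74.08

USD 74.08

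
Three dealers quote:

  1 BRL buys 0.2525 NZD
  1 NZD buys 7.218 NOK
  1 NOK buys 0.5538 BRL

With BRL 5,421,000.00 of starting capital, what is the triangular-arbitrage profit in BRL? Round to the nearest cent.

Profit: BRL 50,553.11

Profitable loop is BRL → NZD → NOK → BRL:
BRL 5,421,000.00 × 0.2525 = NZD 1,368,802.50
NZD 1,368,802.50 × 7.218 = NOK 9,880,016.45
NOK 9,880,016.45 × 0.5538 = BRL 5,471,553.11
Profit = BRL 5,471,553.11 − BRL 5,421,000.00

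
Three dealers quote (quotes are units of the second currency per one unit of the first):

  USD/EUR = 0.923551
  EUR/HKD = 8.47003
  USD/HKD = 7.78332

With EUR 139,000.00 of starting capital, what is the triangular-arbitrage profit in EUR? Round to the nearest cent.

Profitable loop is EUR → HKD → USD → EUR:
EUR 139,000.00 × 8.47003 = HKD 1,177,334.17
HKD 1,177,334.17 ÷ 7.78332 = USD 151,263.75
USD 151,263.75 × 0.923551 = EUR 139,699.79
Profit = EUR 139,699.79 − EUR 139,000.00

Profit: EUR 699.79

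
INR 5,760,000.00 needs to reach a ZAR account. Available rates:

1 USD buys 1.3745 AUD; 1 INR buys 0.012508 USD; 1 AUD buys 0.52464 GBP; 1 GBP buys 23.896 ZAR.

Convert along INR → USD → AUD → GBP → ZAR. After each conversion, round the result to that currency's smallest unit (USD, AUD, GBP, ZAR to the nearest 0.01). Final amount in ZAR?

ZAR 1,241,485.62

INR 5,760,000.00 × 0.012508 = USD 72,046.08
USD 72,046.08 × 1.3745 = AUD 99,027.34
AUD 99,027.34 × 0.52464 = GBP 51,953.70
GBP 51,953.70 × 23.896 = ZAR 1,241,485.62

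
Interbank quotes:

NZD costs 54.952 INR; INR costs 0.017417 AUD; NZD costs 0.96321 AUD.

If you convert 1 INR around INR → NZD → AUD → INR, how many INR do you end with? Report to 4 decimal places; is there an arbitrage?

Around INR → NZD → AUD → INR: 1 ÷ 54.952 × 0.96321 ÷ 0.017417 = 1.006385
Product > 1; profitable direction is INR → NZD → AUD → INR.

1.0064 (arbitrage exists)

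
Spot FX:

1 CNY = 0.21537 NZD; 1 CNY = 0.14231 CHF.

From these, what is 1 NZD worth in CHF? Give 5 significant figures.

NZD/CHF = 0.66077

1 NZD ÷ 0.21537 = 4.64317 CNY
4.64317 CNY × 0.14231 = 0.66077 CHF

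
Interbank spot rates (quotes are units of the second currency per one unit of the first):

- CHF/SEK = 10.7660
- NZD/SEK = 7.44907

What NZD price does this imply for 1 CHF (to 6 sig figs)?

CHF/NZD = 1.44528

1 CHF × 10.7660 = 10.766 SEK
10.766 SEK ÷ 7.44907 = 1.44528 NZD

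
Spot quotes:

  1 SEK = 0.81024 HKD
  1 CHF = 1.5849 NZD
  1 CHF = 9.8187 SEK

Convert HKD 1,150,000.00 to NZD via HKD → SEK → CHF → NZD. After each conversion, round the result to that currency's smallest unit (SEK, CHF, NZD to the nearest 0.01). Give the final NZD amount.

NZD 229,103.67

HKD 1,150,000.00 ÷ 0.81024 = SEK 1,419,332.54
SEK 1,419,332.54 ÷ 9.8187 = CHF 144,554.02
CHF 144,554.02 × 1.5849 = NZD 229,103.67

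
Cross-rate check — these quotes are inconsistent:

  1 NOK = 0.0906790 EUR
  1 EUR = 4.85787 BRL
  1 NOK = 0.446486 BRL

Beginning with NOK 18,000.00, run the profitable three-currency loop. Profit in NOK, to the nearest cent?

Profit: NOK 244.32

Profitable loop is NOK → BRL → EUR → NOK:
NOK 18,000.00 × 0.446486 = BRL 8,036.75
BRL 8,036.75 ÷ 4.85787 = EUR 1,654.38
EUR 1,654.38 ÷ 0.0906790 = NOK 18,244.32
Profit = NOK 18,244.32 − NOK 18,000.00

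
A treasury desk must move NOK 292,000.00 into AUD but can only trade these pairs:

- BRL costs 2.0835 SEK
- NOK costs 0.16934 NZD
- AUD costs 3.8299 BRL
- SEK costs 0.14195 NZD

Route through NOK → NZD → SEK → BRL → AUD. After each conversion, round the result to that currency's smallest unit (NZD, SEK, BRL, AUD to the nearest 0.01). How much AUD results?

AUD 43,654.21

NOK 292,000.00 × 0.16934 = NZD 49,447.28
NZD 49,447.28 ÷ 0.14195 = SEK 348,342.94
SEK 348,342.94 ÷ 2.0835 = BRL 167,191.24
BRL 167,191.24 ÷ 3.8299 = AUD 43,654.21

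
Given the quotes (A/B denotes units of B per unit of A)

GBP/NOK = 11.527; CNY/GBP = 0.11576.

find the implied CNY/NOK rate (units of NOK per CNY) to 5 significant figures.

CNY/NOK = 1.3344

1 CNY × 0.11576 = 0.11576 GBP
0.11576 GBP × 11.527 = 1.33437 NOK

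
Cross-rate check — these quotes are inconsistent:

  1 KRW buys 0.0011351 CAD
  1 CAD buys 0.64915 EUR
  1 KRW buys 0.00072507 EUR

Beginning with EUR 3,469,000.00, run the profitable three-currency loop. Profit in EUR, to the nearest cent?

Profit: EUR 56,360.62

Profitable loop is EUR → KRW → CAD → EUR:
EUR 3,469,000.00 ÷ 0.00072507 = KRW 4,784,365,647
KRW 4,784,365,647 × 0.0011351 = CAD 5,430,733.45
CAD 5,430,733.45 × 0.64915 = EUR 3,525,360.62
Profit = EUR 3,525,360.62 − EUR 3,469,000.00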